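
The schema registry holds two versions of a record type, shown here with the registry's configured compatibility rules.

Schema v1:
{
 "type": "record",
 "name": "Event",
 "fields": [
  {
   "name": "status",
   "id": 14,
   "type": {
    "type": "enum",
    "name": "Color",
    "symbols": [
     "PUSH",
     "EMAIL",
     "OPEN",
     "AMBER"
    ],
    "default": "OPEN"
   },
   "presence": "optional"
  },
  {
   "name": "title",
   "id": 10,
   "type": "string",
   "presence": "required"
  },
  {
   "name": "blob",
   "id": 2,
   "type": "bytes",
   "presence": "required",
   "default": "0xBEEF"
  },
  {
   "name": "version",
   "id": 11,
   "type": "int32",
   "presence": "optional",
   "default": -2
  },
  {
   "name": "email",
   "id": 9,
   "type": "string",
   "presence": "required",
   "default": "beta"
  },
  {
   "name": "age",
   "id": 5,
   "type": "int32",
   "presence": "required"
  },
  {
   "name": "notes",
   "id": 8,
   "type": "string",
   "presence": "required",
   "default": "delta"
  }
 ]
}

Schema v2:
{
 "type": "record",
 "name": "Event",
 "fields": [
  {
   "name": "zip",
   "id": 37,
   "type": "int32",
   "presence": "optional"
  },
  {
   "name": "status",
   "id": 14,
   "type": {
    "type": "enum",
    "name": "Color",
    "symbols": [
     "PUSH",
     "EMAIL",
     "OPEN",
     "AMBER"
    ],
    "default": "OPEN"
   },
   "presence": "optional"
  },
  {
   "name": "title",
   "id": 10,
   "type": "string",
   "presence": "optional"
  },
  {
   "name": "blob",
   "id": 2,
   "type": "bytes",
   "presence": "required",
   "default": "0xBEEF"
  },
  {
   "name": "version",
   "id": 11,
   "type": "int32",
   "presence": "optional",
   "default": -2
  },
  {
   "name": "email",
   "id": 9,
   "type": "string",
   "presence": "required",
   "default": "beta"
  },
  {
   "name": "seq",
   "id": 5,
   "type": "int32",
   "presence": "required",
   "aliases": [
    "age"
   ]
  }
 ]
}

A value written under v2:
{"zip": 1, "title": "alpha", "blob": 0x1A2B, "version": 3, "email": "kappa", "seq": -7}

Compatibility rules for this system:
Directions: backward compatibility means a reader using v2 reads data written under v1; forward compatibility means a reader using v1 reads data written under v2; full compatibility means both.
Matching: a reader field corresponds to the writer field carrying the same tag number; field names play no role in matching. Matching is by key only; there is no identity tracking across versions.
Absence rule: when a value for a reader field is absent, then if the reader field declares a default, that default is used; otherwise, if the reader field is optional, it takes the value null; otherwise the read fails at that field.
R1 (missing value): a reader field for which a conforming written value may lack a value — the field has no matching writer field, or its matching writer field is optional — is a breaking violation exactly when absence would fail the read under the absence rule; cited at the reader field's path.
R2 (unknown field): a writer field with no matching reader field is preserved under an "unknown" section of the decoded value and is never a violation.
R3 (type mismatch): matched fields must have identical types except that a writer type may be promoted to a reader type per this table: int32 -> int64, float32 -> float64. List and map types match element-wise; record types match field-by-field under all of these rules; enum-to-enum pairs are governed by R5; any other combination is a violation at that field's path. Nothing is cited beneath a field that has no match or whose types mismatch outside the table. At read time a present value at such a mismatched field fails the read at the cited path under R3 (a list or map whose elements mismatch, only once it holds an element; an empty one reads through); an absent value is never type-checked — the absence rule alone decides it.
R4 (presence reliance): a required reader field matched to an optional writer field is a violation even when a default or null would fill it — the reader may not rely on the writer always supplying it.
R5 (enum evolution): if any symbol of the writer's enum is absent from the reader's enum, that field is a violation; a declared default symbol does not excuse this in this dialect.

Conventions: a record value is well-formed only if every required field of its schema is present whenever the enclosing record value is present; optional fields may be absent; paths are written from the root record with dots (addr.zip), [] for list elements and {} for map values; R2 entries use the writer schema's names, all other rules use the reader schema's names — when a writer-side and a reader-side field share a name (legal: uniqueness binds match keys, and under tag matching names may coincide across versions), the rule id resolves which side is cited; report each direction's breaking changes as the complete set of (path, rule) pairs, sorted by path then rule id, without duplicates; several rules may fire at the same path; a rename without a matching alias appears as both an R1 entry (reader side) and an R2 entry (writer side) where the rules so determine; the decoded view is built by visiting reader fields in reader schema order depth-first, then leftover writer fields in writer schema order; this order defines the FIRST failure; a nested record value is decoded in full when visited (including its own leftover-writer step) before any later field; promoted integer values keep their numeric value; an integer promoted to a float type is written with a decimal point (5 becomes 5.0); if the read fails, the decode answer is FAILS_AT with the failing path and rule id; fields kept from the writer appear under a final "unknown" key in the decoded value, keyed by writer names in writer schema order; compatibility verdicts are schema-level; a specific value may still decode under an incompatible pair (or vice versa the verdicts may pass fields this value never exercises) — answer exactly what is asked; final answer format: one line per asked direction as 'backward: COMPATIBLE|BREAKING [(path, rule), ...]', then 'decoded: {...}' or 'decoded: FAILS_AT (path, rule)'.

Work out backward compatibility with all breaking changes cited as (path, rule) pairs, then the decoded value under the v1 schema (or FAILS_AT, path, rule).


the writer's type comes first in each Event pair
backward analysis of Event with v2 as reader and v1 as writer:
  zip: no writer-side match
  status: paired with writer status (Color -> Color; writer optional)
  title: paired with writer title (string -> string; writer required)
  blob: paired with writer blob (bytes -> bytes; writer required)
  version: paired with writer version (int32 -> int32; writer optional)
  email: paired with writer email (string -> string; writer required)
  seq: paired with writer age (int32 -> int32; writer required)
  writer notes: unknown to reader
  nothing fires on Event: backward is COMPATIBLE
decode walk for Event under reader schema v1:
  status := null (absent, optional -> null)
  title := "alpha"
  blob := 0x1A2B
  version := 3
  email := "kappa"
  age := -7 (from writer seq)
  notes := "delta" (absent -> default)
  writer zip: kept under "unknown"
  => decoded: {"status": null, "title": "alpha", "blob": 0x1A2B, "version": 3, "email": "kappa", "age": -7, "notes": "delta", "unknown": {"zip": 1}}
ruling out the remaining Event differences:
  renamed field age to seq in record Event (alias age declared on the renamed field) -> fires no rule on Event, leaving the asked answer as it is
  removed field notes from record Event -> fires no rule on Event, leaving the asked answer as it is
  field title in record Event: required changed to optional -> affects forward compatibility only, which is not asked

backward: COMPATIBLE []; decoded: {"status": null, "title": "alpha", "blob": 0x1A2B, "version": 3, "email": "kappa", "age": -7, "notes": "delta", "unknown": {"zip": 1}}


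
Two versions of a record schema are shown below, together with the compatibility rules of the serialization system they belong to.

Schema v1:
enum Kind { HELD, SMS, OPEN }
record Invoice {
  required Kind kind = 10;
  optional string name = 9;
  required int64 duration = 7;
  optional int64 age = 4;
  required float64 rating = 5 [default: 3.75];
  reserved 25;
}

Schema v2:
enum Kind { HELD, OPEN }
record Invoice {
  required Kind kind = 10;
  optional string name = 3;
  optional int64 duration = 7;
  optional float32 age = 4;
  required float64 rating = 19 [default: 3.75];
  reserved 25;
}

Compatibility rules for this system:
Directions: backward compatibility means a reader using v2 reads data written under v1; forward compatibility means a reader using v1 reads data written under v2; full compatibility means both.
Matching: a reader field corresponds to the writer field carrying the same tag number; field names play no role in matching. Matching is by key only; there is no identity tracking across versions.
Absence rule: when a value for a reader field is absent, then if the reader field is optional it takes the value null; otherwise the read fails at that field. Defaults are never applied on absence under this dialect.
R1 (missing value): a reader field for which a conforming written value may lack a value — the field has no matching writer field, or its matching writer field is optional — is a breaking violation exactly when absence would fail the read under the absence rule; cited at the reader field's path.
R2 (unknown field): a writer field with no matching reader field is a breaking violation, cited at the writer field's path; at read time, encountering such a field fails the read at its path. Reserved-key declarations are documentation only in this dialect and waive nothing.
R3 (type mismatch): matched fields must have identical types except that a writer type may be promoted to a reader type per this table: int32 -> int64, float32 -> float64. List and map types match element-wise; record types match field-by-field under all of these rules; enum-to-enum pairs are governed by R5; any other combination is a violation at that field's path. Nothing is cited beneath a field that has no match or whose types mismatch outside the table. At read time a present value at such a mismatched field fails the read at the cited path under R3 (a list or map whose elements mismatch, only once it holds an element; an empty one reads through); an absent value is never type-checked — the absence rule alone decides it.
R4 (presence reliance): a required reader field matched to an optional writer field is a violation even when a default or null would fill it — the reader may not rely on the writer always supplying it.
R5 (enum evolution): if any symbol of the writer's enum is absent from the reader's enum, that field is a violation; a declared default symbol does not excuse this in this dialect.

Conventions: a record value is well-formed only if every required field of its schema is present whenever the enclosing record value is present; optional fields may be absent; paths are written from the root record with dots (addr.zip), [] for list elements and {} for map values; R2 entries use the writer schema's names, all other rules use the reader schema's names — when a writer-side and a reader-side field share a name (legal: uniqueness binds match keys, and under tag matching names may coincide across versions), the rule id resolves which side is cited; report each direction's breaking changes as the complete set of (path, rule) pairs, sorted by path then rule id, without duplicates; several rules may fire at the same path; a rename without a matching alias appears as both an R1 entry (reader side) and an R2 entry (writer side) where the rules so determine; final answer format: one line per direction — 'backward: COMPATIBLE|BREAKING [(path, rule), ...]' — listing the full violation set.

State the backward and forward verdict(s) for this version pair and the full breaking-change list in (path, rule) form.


backward: BREAKING [(age, R3), (kind, R5), (name, R2), (rating, R1), (rating, R2)]; forward: BREAKING [(age, R3), (duration, R1), (duration, R4), (name, R2), (rating, R1), (rating, R2)]

the writer's type comes first in each Invoice pair
backward on Invoice — v2 reading data written by v1:
  Kind -> Kind, writer required: kind aligns to kind
  name has no writer counterpart
  int64 -> int64, writer required: duration aligns to duration
  int64 -> float32, writer optional: age aligns to age
  rating has no writer counterpart
  writer name: unknown to reader
  writer rating: unknown to reader
  rule R3 violated at age
  rule R5 violated at kind
  rule R2 violated at name
  rule R1 violated at rating
  rule R2 violated at rating
  backward on Invoice therefore BREAKING (5)
forward on Invoice — v1 reading data written by v2:
  Kind -> Kind, writer required: kind aligns to kind
  name has no writer counterpart
  int64 -> int64, writer optional: duration aligns to duration
  float32 -> int64, writer optional: age aligns to age
  rating has no writer counterpart
  writer name: unknown to reader
  writer rating: unknown to reader
  rule R3 violated at age
  rule R1 violated at duration
  rule R4 violated at duration
  rule R2 violated at name
  rule R1 violated at rating
  rule R2 violated at rating
  forward on Invoice therefore BREAKING (6)


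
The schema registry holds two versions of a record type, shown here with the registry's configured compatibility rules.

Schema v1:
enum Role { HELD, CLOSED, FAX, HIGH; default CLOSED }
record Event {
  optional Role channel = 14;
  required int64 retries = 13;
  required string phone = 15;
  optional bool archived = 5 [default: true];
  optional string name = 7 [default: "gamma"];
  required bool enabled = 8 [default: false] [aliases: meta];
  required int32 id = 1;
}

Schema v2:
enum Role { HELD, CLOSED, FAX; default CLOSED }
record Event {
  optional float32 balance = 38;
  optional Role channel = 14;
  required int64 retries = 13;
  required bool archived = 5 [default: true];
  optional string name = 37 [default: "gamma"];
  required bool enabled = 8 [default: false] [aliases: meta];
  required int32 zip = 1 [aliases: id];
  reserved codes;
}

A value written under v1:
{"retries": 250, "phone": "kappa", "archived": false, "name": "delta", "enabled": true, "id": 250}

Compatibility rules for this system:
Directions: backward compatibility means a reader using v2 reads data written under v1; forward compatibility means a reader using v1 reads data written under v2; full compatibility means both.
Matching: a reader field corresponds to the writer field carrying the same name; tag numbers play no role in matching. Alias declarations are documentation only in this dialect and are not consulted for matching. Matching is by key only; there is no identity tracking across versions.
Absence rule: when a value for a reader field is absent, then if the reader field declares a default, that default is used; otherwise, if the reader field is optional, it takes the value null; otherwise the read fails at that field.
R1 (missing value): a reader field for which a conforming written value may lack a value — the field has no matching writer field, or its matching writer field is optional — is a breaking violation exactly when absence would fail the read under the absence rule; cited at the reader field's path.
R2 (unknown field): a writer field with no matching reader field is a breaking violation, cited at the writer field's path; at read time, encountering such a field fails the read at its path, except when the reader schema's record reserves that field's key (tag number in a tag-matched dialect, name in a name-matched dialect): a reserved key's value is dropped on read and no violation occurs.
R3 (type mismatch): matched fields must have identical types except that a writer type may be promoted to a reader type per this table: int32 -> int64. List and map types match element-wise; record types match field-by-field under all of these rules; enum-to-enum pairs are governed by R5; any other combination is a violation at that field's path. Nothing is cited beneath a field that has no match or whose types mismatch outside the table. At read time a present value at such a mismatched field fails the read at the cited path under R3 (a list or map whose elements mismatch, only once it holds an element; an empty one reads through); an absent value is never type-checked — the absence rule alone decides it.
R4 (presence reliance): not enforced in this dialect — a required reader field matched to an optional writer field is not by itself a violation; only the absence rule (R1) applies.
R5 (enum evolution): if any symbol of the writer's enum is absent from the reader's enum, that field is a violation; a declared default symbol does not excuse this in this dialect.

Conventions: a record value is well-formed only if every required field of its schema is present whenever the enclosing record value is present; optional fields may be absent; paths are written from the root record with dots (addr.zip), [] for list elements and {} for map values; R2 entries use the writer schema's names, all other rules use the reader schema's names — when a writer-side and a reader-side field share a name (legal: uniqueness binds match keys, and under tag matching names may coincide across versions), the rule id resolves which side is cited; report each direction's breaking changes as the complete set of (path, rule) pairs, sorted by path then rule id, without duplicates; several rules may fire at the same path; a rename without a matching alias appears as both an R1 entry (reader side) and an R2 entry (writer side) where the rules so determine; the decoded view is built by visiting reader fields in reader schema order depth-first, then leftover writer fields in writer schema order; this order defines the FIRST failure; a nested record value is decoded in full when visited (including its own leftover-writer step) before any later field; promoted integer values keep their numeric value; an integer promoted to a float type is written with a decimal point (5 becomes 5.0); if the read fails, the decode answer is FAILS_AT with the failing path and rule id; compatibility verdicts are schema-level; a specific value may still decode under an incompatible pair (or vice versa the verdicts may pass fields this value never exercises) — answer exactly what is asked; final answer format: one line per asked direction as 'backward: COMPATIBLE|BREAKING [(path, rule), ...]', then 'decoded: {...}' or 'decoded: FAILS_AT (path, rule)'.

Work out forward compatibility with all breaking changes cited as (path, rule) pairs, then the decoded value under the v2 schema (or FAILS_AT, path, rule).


in Event below, arrows point writer -> reader
forward on Event — v1 reading data written by v2:
  channel: Role -> Role, writer optional; from channel
  retries: int64 -> int64, writer required; from retries
  no writer field matches reader phone
  archived: bool -> bool, writer required; from archived
  name: string -> string, writer optional; from name
  enabled: bool -> bool, writer required; from enabled
  no writer field matches reader id
  balance (writer side), unknown to reader
  zip (writer side), unknown to reader
  violation R2 at balance
  violation R1 at id
  violation R1 at phone
  violation R2 at zip
  => forward: BREAKING (4)
decoding the Event value with the v2 reader:
  balance := null (absent, optional -> null)
  channel := null (absent, optional -> null)
  retries := 250
  archived := false
  name := "delta"
  enabled := true
  read fails at zip under R1 (no fill)
  => FAILS_AT (zip, R1)
diffs on Event not affecting the asked answer:
  enum Role (field channel in record Event): symbol HIGH removed -> fires only in the backward direction of Event, which is not asked here
  field archived in record Event: optional changed to required -> inert for the asked Event verdict: nothing fires
  field name in record Event: tag 7 changed to 37 -> inert for the asked Event verdict: nothing fires

forward: BREAKING [(balance, R2), (id, R1), (phone, R1), (zip, R2)]; decoded: FAILS_AT (zip, R1)


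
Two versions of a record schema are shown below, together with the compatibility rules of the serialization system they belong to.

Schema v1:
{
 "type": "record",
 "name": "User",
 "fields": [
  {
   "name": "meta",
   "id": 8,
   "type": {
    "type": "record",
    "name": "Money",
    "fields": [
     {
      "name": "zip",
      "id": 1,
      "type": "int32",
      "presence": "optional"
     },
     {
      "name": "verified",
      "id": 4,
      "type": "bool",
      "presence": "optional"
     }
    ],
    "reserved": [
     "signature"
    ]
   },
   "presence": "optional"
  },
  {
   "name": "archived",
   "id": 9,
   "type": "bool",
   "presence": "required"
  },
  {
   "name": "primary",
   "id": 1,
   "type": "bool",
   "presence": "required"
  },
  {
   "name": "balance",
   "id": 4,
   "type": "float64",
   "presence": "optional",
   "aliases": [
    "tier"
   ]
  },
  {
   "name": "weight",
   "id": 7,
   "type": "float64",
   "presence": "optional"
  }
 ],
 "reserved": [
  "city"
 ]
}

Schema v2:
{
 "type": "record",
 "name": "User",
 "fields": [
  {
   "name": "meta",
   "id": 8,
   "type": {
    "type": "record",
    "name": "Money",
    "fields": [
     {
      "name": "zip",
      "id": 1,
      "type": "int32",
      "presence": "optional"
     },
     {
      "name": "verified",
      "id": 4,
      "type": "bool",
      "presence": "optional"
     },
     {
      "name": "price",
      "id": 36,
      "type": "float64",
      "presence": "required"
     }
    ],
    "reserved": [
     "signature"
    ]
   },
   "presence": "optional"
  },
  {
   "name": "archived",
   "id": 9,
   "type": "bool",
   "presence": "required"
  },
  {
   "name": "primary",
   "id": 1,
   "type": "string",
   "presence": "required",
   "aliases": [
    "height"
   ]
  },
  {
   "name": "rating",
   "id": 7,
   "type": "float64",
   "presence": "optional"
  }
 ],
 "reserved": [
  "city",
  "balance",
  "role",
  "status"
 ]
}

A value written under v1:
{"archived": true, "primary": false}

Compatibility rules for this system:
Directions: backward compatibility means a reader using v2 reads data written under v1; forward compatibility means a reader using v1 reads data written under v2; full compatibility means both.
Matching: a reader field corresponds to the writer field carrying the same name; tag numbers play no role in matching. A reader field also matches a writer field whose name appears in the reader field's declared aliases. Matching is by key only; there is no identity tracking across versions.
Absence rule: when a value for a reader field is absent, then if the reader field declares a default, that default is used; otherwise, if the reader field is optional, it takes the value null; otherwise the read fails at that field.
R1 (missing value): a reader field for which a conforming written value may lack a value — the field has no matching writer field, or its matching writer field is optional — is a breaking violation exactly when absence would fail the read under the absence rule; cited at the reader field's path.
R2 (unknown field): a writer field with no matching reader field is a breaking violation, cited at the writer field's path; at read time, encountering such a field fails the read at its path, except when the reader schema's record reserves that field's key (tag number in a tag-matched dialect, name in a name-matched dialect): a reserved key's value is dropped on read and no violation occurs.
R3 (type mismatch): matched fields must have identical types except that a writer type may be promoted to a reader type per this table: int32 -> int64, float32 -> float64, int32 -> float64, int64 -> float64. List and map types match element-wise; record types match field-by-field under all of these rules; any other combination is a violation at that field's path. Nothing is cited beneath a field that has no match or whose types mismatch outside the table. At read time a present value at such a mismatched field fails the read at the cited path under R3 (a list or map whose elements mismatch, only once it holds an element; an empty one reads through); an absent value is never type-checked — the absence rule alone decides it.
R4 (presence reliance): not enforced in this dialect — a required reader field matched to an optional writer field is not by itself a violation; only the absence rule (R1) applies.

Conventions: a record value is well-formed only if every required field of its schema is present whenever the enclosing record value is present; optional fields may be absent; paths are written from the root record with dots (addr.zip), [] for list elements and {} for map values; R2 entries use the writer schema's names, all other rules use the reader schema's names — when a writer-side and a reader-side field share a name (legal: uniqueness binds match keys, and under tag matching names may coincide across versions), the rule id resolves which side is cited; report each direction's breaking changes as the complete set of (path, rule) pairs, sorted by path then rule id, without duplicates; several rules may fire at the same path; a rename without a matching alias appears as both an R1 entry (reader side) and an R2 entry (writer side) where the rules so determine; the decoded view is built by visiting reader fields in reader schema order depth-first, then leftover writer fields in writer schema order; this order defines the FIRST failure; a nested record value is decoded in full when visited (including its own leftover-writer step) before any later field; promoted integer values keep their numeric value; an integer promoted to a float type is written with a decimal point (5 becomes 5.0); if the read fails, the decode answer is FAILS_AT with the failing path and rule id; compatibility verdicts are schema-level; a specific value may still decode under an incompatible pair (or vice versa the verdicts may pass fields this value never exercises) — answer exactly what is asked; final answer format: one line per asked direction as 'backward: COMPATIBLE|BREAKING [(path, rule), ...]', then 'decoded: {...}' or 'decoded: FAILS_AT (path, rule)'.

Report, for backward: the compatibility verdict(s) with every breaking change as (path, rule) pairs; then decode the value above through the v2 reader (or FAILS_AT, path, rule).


arrows below run writer -> reader for User
backward on User — v2 reading data written by v1:
  meta: paired with writer meta (Money -> Money; writer optional)
  archived: paired with writer archived (bool -> bool; writer required)
  primary: paired with writer primary (bool -> string; writer required)
  rating: no writer-side match
  leftover writer field: balance
  leftover writer field: weight
  meta.zip: paired with writer meta.zip (int32 -> int32; writer optional)
  meta.verified: paired with writer meta.verified (bool -> bool; writer optional)
  meta.price: no writer-side match
  violation R1 at meta.price
  violation R3 at primary
  violation R2 at weight
  => backward verdict for User: BREAKING, 3 violation(s)
decode walk for User under reader schema v2:
  meta := null (absent, optional -> null)
  archived := true
  read fails at primary under R3
  => FAILS_AT (primary, R3)
diffs on User not affecting the asked answer:
  removed field balance from record User (its key "balance" joins the reserved list) -> no rule fires on it in User's dialect; the asked verdict holds

backward: BREAKING [(meta.price, R1), (primary, R3), (weight, R2)]; decoded: FAILS_AT (primary, R3)


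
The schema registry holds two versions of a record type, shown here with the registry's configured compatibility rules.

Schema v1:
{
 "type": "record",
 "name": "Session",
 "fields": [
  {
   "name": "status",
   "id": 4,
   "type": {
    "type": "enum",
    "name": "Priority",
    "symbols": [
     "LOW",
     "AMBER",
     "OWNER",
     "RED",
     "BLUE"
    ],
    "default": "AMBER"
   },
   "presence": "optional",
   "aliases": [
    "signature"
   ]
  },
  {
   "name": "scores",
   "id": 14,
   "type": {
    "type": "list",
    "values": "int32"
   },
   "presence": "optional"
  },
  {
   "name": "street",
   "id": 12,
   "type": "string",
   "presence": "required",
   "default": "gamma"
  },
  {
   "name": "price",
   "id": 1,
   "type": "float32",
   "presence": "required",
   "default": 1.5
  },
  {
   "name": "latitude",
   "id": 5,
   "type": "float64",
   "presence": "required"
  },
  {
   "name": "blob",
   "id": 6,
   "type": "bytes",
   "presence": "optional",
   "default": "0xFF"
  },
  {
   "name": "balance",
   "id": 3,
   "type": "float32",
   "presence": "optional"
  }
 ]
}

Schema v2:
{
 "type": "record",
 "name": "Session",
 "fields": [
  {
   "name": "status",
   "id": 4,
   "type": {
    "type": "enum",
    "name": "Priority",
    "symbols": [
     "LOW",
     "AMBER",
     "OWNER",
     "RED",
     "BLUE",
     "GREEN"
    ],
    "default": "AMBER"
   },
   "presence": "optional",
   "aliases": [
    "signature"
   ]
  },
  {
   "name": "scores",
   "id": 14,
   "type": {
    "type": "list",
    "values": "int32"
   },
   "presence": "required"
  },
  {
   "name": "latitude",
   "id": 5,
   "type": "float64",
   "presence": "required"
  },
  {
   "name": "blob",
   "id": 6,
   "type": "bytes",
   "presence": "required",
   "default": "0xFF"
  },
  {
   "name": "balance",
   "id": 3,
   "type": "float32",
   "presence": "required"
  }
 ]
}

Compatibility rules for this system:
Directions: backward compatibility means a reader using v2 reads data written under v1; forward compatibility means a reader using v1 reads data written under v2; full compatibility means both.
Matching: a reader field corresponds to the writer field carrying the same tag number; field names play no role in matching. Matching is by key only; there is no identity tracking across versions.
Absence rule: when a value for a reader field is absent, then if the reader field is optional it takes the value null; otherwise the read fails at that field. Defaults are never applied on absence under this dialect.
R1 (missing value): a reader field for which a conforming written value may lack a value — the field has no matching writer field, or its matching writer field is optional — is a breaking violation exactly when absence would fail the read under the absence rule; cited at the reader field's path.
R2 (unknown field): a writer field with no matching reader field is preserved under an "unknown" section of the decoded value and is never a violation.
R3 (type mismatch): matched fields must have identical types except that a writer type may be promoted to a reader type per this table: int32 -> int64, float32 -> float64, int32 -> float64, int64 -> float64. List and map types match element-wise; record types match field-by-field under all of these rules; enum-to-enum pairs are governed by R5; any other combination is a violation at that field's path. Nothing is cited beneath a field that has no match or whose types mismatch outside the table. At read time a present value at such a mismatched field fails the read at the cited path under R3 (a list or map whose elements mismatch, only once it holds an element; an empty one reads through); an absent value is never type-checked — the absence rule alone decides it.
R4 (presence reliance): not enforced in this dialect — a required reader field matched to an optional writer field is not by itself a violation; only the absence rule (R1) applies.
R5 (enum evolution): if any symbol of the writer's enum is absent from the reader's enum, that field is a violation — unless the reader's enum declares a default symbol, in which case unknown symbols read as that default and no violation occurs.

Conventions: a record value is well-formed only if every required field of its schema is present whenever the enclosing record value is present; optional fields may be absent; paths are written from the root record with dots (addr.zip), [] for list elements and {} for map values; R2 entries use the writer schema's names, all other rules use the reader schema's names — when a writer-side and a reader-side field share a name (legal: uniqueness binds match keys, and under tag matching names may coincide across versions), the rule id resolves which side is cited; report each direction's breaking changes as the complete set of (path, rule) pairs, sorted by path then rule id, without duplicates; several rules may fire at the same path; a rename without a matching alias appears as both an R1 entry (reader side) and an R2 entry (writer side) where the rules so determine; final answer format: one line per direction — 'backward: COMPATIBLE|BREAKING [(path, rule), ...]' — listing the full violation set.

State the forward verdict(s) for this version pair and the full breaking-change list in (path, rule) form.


forward: BREAKING [(price, R1), (street, R1)]

in Session below, arrows point writer -> reader
forward on Session — v1 reading data written by v2:
  status: Priority -> Priority, writer optional; from status
  scores: list<int32> -> list<int32>, writer required; from scores
  no writer field matches reader street
  no writer field matches reader price
  latitude: float64 -> float64, writer required; from latitude
  blob: bytes -> bytes, writer required; from blob
  balance: float32 -> float32, writer required; from balance
  violation R1 at price
  violation R1 at street
  forward on Session therefore BREAKING (2)
the other Session changes do not affect what is asked:
  field blob in record Session: optional changed to required -> affects backward compatibility only, which is not asked
  field scores in record Session: optional changed to required -> affects backward compatibility only, which is not asked
  enum Priority (field status in record Session): symbol GREEN added -> fires no rule on Session, leaving the asked answer as it is
  field balance in record Session: optional changed to required -> affects backward compatibility only, which is not asked


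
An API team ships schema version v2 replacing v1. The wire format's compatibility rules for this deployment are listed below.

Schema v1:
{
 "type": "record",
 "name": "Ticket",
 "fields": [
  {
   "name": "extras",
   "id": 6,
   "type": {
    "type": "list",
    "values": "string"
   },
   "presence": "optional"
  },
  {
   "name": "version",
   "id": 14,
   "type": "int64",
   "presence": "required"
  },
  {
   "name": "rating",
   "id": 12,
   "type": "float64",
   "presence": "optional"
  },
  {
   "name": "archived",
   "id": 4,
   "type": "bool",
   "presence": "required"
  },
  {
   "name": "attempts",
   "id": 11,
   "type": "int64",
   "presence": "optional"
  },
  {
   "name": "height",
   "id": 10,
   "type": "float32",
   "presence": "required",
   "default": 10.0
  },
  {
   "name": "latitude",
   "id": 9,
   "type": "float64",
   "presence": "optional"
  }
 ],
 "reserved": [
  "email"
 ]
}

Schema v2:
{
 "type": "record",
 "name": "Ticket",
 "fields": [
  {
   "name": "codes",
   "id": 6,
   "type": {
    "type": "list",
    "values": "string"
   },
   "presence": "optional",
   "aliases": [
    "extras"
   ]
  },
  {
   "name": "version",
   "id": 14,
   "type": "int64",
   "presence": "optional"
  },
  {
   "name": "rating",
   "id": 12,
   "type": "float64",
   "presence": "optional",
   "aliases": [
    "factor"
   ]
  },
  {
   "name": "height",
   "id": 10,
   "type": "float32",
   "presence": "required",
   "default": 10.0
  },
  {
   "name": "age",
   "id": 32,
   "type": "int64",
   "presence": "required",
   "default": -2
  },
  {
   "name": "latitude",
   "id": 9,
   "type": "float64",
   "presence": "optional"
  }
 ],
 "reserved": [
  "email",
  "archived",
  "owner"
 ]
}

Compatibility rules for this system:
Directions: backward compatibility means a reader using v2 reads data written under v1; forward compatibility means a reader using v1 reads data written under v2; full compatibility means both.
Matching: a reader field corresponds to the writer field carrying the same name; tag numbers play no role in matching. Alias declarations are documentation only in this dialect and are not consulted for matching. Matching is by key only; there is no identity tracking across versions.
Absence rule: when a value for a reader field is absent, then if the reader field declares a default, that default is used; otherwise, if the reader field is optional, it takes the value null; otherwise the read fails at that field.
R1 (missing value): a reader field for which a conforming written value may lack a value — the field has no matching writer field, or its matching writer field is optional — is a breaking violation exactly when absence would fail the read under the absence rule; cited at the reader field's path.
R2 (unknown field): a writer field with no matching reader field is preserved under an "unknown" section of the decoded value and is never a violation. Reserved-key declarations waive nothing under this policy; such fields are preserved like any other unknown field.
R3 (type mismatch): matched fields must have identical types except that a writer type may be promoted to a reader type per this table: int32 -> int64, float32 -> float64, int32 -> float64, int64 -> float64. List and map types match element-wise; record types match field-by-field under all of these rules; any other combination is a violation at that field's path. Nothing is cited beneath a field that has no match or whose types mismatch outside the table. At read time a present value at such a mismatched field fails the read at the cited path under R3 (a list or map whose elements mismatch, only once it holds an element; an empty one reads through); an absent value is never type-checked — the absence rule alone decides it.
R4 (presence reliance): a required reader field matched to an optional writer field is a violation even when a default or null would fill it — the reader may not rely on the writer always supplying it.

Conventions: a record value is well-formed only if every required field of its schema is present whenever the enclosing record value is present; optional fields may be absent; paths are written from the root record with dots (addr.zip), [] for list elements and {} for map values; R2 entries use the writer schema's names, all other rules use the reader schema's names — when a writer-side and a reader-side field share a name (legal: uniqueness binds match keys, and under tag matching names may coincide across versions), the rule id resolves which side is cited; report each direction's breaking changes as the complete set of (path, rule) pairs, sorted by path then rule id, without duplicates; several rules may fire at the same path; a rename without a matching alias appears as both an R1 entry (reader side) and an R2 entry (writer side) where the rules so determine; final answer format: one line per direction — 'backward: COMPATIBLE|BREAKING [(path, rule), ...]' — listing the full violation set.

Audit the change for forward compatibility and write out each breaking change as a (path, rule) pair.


in Ticket below, arrows point writer -> reader
forward on Ticket — v1 reading data written by v2:
  no writer field matches reader extras
  version <- version (int64 -> int64, writer optional)
  rating <- rating (float64 -> float64, writer optional)
  no writer field matches reader archived
  no writer field matches reader attempts
  height <- height (float32 -> float32, writer required)
  latitude <- latitude (float64 -> float64, writer optional)
  writer codes: unknown to reader
  writer age: unknown to reader
  violation R1 at archived
  violation R1 at version
  violation R4 at version
  => forward: BREAKING (3)
remaining Ticket differences; none change what is asked:
  added field age to record Ticket: required int64, tag 32, default -2 (in v2 it sits immediately before latitude) -> no rule fires on it in Ticket's dialect; the asked verdict holds
  removed field attempts from record Ticket -> no rule fires on it in Ticket's dialect; the asked verdict holds
  renamed field extras to codes in record Ticket (alias extras declared on the renamed field) -> no rule fires on it in Ticket's dialect; the asked verdict holds

forward: BREAKING [(archived, R1), (version, R1), (version, R4)]


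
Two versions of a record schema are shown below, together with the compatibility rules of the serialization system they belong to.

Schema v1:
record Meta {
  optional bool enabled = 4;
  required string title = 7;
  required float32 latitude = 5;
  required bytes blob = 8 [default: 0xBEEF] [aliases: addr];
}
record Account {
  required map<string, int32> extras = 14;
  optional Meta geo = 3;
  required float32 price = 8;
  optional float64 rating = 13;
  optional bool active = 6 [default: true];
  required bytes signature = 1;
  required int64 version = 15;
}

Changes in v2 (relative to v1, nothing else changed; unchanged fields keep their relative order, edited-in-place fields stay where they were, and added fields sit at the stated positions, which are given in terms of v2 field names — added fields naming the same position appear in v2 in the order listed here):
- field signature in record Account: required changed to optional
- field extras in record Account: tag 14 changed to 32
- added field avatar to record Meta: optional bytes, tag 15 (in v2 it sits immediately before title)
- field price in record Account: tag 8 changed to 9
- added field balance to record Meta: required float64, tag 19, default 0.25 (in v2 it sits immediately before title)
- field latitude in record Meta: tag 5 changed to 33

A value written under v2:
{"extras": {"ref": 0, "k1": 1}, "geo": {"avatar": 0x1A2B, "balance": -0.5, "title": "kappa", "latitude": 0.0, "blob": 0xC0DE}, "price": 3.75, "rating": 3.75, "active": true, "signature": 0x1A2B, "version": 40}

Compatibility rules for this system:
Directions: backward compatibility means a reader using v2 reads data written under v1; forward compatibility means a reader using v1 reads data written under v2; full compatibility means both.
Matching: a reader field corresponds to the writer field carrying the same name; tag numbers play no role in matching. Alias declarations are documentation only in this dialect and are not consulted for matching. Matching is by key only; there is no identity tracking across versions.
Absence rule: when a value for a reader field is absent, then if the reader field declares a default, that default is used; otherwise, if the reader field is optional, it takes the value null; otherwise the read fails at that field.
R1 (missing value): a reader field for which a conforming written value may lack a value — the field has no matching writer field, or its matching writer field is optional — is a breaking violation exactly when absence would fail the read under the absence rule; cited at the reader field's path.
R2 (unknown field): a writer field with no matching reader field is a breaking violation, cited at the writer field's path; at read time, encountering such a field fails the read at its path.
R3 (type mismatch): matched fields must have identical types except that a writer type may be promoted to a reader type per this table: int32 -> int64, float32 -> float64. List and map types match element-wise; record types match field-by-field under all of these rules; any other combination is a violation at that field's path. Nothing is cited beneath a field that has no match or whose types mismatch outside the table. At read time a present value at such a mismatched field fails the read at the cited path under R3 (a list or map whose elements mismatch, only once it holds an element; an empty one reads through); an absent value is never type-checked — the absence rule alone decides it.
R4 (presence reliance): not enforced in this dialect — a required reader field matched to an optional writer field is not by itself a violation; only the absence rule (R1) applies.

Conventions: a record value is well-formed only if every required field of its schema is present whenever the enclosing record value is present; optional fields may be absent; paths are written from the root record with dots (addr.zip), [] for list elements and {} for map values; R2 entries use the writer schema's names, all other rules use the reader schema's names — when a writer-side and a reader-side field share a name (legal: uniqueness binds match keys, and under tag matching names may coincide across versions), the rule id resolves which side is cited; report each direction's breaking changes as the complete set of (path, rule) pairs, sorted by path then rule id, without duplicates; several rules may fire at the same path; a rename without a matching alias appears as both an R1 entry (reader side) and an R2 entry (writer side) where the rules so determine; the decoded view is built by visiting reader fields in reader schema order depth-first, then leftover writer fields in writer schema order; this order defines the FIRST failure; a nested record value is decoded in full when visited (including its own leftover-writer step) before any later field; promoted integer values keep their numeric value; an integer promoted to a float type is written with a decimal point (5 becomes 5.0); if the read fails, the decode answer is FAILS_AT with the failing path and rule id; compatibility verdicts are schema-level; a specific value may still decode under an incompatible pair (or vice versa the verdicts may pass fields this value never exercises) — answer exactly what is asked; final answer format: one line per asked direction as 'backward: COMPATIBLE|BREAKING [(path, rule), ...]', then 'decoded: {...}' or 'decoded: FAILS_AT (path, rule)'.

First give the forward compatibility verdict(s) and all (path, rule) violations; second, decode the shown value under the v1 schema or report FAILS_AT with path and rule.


forward: BREAKING [(geo.avatar, R2), (geo.balance, R2), (signature, R1)]; decoded: FAILS_AT (geo.avatar, R2)

arrows below run writer -> reader for Account
checking forward for Account: reader v1 against writer v2:
  writer required, map<string, int32> -> map<string, int32>: reader extras maps from writer extras
  writer optional, Meta -> Meta: reader geo maps from writer geo
  writer required, float32 -> float32: reader price maps from writer price
  writer optional, float64 -> float64: reader rating maps from writer rating
  writer optional, bool -> bool: reader active maps from writer active
  writer optional, bytes -> bytes: reader signature maps from writer signature
  writer required, int64 -> int64: reader version maps from writer version
  writer optional, bool -> bool: reader geo.enabled maps from writer geo.enabled
  writer required, string -> string: reader geo.title maps from writer geo.title
  writer required, float32 -> float32: reader geo.latitude maps from writer geo.latitude
  writer required, bytes -> bytes: reader geo.blob maps from writer geo.blob
  geo.avatar (writer side), unknown to reader
  geo.balance (writer side), unknown to reader
  R2 fires at geo.avatar
  R2 fires at geo.balance
  R1 fires at signature
  => forward verdict for Account: BREAKING, 3 violation(s)
decode walk for Account under reader schema v1:
  extras := {"ref": 0, "k1": 1}
  geo.enabled := null (absent, optional -> null)
  geo.title := "kappa"
  geo.latitude := 0.0
  geo.blob := 0xC0DE
  read fails at geo.avatar under R2 (unknown field)
  => FAILS_AT (geo.avatar, R2)
ruling out the remaining Account differences:
  field extras in record Account: tag 14 changed to 32 -> fires no rule on Account, leaving the asked answer as it is
  field price in record Account: tag 8 changed to 9 -> fires no rule on Account, leaving the asked answer as it is
  field latitude in record Meta: tag 5 changed to 33 -> fires no rule on Account, leaving the asked answer as it is
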